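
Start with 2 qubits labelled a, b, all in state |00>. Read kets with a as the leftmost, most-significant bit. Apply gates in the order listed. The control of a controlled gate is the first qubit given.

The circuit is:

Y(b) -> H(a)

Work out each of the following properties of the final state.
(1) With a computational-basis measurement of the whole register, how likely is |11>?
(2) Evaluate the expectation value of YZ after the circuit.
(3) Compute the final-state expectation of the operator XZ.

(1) A full measurement returns |11> with probability 1/2.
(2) The expectation value of YZ is 0.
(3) The observable XZ averages to -1.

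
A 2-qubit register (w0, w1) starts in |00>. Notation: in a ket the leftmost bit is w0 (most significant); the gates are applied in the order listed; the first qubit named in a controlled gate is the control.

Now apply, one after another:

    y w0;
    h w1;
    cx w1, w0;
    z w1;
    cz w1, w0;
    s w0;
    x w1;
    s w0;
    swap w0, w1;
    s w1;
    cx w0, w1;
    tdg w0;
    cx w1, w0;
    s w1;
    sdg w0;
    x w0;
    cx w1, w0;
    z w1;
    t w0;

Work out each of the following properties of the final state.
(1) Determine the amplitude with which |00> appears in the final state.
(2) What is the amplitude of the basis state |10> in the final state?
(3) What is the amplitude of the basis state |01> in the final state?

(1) The final state's coefficient on |00> equals -sqrt(2)*exp(I*pi/4)/2.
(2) The final state's coefficient on |10> equals -sqrt(2)*exp(3*I*pi/4)/2.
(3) The final state's coefficient on |01> equals 0.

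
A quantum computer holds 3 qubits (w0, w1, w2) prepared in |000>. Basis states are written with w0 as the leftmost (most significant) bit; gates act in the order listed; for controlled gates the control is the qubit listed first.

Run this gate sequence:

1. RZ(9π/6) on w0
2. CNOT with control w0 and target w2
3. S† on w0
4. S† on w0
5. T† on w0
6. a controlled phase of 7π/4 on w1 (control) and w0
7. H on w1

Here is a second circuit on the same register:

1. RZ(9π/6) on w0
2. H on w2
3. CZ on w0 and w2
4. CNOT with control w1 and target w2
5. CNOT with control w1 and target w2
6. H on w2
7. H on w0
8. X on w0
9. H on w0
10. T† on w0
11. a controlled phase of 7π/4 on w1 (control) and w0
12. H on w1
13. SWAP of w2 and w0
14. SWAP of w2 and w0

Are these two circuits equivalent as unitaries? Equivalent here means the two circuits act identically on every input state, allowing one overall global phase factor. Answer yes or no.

Yes — the two circuits implement the same unitary up to a global phase.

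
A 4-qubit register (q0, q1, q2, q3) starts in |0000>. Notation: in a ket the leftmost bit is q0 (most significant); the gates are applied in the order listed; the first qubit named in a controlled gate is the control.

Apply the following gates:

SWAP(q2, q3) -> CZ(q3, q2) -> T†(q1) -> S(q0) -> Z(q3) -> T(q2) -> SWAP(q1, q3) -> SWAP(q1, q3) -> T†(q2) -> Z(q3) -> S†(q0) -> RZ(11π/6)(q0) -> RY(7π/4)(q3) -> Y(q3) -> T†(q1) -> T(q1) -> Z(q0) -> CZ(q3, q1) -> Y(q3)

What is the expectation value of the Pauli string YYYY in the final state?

In the final state, YYYY has expectation 0.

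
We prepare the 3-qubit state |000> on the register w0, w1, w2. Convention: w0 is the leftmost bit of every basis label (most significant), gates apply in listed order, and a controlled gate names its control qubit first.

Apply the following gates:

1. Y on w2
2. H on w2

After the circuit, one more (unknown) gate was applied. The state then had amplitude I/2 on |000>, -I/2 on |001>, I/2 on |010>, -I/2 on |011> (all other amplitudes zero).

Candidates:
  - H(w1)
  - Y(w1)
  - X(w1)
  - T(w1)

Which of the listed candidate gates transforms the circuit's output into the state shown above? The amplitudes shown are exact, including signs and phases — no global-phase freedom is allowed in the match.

The unique candidate consistent with the amplitudes is H(w1).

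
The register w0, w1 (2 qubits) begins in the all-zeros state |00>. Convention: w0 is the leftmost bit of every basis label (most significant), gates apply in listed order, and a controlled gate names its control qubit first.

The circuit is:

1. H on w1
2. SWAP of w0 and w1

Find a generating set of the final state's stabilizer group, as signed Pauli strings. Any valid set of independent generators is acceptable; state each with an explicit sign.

The final state is stabilized by the group generated by +XI, +IZ; other independent generating sets are equally valid.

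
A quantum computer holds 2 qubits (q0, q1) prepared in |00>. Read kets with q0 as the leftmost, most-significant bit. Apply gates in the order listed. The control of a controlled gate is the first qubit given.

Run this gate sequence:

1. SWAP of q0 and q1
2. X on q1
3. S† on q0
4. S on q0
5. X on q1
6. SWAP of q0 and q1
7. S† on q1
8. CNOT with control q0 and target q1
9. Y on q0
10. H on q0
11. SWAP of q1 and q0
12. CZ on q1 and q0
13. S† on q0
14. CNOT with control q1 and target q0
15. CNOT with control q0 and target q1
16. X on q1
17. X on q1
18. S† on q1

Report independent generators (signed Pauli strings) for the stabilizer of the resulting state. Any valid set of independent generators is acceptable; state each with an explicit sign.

The final state is stabilized by the group generated by -XI, +IZ; other independent generating sets are equally valid. Key observation: steps 1-6 multiply out to the identity, so the circuit reduces to the remaining gates.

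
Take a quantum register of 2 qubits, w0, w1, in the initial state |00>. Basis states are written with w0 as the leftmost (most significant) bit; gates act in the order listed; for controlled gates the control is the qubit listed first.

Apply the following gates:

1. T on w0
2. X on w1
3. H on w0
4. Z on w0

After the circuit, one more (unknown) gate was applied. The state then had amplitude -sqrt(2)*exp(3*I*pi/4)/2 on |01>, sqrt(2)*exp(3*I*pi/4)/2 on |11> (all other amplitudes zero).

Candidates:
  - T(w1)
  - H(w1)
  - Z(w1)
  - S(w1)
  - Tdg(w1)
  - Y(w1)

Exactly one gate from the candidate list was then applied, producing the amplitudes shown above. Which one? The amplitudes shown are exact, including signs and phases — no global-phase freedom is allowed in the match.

The unique candidate consistent with the amplitudes is Tdg(w1).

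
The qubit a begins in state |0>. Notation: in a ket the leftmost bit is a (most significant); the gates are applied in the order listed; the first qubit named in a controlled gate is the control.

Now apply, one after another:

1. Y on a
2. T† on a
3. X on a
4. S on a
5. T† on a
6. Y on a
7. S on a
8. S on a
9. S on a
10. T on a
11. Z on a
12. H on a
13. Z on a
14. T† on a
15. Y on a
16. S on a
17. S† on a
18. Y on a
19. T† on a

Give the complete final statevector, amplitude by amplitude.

The resulting statevector has amplitude -sqrt(2)*I/2 on |0>, -sqrt(2)/2 on |1>.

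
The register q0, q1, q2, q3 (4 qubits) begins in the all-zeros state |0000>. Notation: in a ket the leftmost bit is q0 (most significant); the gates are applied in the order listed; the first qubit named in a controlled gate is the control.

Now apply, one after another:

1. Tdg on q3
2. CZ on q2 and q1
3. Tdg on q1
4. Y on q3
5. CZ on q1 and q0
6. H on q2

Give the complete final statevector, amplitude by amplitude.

The resulting statevector has amplitude sqrt(2)*I/2 on |0001>, sqrt(2)*I/2 on |0011>, and 0 on every other basis state.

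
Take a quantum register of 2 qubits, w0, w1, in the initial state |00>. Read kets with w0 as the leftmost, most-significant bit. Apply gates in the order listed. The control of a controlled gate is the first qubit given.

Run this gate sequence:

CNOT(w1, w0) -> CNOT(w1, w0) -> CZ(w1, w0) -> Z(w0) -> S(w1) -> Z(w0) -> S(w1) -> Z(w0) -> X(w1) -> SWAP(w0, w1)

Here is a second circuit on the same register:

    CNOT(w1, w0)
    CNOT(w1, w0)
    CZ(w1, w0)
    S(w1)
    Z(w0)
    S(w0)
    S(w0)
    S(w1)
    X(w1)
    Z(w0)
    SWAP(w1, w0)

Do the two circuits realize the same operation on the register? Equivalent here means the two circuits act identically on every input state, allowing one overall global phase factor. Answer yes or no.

Yes, they are equivalent — the unitaries differ by at most a global phase.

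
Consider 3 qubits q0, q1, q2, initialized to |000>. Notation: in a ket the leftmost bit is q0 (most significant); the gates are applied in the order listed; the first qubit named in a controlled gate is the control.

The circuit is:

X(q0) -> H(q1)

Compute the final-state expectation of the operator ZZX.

The observable ZZX averages to 0.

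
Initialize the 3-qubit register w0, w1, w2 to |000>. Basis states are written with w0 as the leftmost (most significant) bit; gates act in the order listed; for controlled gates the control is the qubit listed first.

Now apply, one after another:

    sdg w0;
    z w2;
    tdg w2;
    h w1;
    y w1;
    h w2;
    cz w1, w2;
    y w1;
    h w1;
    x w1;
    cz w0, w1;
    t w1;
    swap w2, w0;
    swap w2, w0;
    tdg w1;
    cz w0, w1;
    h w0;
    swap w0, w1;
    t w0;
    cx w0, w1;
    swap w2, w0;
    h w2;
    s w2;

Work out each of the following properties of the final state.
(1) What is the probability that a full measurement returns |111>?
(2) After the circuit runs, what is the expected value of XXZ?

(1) The probability of measuring |111> is 1/8. Key observation: steps 11-16 multiply out to the identity, so the circuit reduces to the remaining gates.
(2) The expectation value of XXZ is -sqrt(2)/2.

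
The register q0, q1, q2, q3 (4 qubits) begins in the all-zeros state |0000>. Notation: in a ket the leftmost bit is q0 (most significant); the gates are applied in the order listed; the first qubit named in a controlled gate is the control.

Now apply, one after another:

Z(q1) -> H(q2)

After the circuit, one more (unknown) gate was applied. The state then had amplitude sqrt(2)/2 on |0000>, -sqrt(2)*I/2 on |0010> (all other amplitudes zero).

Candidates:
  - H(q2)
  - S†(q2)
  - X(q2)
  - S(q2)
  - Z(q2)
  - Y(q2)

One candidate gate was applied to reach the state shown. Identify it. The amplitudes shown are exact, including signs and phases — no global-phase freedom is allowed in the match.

It was S†(q2) that produced the state shown.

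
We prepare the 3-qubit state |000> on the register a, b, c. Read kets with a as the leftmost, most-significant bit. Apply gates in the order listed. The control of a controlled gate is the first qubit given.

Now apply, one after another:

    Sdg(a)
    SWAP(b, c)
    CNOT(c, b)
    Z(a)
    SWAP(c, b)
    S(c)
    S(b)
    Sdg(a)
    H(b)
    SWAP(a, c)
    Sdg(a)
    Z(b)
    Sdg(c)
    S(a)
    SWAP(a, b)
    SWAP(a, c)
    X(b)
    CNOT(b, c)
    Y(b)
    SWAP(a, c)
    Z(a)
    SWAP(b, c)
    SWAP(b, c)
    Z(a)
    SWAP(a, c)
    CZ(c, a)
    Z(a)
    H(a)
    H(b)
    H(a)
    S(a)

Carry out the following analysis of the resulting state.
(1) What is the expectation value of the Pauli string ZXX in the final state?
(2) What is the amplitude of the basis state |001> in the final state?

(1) In the final state, ZXX has expectation -1. Key observation: gates 20-25 undo each other exactly, leaving only the rest of the circuit to track.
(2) The final state's coefficient on |001> equals -I/2.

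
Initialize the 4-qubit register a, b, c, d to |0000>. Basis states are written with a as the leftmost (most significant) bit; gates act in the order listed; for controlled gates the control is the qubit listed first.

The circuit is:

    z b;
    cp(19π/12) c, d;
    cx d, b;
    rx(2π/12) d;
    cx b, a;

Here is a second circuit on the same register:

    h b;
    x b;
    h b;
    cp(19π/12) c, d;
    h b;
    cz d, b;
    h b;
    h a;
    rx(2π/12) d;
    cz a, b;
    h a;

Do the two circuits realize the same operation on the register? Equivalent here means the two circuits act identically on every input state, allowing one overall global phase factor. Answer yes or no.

Yes — the two circuits implement the same unitary up to a global phase.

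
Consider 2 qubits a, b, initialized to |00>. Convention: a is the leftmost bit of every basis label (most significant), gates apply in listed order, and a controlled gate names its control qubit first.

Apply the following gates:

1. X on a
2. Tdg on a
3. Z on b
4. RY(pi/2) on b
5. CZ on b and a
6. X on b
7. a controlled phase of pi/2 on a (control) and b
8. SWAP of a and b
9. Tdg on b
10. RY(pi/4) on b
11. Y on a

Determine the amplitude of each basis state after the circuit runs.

After the circuit, the state carries amplitude I*sqrt(4 - 2*sqrt(2))/4 on |00>, -I*sqrt(2*sqrt(2) + 4)/4 on |01>, sqrt(4 - 2*sqrt(2))/4 on |10>, -sqrt(2*sqrt(2) + 4)/4 on |11>.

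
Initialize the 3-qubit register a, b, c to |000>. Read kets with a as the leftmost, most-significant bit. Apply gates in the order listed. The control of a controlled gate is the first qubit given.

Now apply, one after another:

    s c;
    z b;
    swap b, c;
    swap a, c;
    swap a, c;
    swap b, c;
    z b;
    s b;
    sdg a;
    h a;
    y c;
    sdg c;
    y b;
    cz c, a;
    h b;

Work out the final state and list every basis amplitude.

After the circuit, the state carries amplitude 0 on |000>, I/2 on |001>, 0 on |010>, -I/2 on |011>, 0 on |100>, -I/2 on |101>, 0 on |110>, I/2 on |111>. Key observation: the block from step 2 through step 7 cancels to the identity and can be dropped.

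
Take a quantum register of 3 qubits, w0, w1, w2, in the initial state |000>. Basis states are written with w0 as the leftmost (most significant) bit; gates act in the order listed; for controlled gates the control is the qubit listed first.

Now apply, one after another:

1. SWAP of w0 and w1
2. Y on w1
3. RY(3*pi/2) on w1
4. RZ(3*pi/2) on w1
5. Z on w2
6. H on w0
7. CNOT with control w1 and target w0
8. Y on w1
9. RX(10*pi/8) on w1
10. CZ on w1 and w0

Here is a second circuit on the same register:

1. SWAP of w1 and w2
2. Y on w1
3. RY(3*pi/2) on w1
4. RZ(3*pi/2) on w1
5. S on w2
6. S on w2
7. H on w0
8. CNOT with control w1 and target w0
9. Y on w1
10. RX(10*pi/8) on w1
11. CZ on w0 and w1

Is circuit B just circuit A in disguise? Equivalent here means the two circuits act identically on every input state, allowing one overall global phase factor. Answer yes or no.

No: there is an input state on which the two circuits produce genuinely different outputs (not merely differing by a phase).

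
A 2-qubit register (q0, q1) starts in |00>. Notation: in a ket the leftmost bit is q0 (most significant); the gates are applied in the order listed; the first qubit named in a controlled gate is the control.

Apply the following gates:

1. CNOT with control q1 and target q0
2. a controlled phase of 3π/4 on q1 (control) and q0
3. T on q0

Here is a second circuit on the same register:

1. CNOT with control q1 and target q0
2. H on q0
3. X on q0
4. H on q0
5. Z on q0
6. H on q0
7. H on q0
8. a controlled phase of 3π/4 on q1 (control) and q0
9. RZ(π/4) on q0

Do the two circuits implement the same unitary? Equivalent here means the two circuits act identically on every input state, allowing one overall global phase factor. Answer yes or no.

Yes, they are equivalent — the unitaries differ by at most a global phase.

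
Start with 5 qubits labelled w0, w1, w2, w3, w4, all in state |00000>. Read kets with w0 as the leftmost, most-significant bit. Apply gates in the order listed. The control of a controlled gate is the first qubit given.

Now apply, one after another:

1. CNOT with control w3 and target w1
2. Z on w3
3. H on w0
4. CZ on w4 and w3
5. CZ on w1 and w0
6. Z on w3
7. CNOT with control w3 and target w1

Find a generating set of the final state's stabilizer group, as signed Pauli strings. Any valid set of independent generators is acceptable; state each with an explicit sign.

One valid set of independent stabilizer generators is +XIIII, +IZIII, +IIZII, +IIIZI, +IIIIZ (any independent generating set of the same group is equally correct).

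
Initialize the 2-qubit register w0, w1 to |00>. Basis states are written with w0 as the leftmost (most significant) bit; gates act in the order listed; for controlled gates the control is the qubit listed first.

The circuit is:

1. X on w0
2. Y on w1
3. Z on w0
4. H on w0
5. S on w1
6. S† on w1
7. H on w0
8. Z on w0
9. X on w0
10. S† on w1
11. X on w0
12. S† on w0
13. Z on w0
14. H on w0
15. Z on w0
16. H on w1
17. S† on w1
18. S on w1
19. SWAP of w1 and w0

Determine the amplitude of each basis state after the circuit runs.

The resulting statevector has amplitude I/2 on |00>, I/2 on |01>, -I/2 on |10>, -I/2 on |11>. Key observation: the block from step 3 through step 8 cancels to the identity and can be dropped.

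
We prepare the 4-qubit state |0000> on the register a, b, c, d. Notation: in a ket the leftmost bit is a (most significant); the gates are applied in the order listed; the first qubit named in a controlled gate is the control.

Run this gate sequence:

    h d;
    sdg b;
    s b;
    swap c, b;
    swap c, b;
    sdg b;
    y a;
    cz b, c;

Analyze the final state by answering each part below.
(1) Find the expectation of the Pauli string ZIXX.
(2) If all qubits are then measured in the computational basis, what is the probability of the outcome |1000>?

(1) The expectation value of ZIXX is 0. Key observation: gates 3-6 undo each other exactly, leaving only the rest of the circuit to track.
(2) Outcome |1000> occurs with probability 1/2.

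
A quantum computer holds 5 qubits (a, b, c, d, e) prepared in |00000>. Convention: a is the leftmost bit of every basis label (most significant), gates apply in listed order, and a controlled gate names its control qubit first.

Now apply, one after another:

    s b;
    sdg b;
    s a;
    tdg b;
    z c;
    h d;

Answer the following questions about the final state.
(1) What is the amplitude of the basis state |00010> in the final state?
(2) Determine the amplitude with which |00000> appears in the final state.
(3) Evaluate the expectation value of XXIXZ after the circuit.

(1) |00010> carries amplitude sqrt(2)/2 in the final state. Key observation: steps 1-2 multiply out to the identity, so the circuit reduces to the remaining gates.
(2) |00000> carries amplitude sqrt(2)/2 in the final state.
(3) In the final state, XXIXZ has expectation 0.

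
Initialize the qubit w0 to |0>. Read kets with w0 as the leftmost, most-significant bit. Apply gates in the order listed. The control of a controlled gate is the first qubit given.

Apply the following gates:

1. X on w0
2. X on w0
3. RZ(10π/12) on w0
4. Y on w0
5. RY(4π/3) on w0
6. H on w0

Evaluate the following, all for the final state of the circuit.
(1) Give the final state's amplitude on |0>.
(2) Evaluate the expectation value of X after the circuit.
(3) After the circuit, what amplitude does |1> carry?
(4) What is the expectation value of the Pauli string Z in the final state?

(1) The amplitude on |0> is (-sqrt(6) - sqrt(2))*exp(I*pi/12)/4.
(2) In the final state, X has expectation 1/2.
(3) The amplitude on |1> is (-sqrt(6) + sqrt(2))*exp(I*pi/12)/4.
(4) In the final state, Z has expectation sqrt(3)/2.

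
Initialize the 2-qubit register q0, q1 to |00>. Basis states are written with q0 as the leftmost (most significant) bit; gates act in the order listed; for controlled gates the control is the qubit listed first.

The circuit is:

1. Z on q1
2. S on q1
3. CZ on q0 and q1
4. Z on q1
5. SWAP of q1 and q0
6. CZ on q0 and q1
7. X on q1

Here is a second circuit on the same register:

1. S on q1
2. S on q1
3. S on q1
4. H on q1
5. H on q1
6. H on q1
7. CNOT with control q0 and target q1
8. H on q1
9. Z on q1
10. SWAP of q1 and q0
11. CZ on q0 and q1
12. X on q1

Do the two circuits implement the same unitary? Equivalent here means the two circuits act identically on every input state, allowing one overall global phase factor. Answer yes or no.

Yes: on every input state the two circuits agree up to one overall phase factor.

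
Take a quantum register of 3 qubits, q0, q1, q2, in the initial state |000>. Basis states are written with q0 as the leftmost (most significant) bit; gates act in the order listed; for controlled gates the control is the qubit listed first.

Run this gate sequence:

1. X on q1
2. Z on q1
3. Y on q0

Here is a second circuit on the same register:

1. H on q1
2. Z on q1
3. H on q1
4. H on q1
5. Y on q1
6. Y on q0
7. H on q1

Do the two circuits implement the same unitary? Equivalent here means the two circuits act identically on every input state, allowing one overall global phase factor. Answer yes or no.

No — the two circuits implement different unitaries, even allowing a global phase.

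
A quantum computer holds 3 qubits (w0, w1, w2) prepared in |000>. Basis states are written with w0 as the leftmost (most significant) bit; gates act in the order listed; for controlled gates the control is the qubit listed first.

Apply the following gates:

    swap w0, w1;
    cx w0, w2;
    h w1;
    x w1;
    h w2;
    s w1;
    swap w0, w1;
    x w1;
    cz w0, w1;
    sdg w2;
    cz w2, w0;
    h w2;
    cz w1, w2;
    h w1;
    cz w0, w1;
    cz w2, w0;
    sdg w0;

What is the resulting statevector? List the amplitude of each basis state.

After the circuit, the state carries amplitude 1/4 - I/4 on |000>, -1/4 - I/4 on |001>, -1/4 + I/4 on |010>, 1/4 + I/4 on |011>, -1/4 - I/4 on |100>, -1/4 + I/4 on |101>, -1/4 - I/4 on |110>, -1/4 + I/4 on |111>.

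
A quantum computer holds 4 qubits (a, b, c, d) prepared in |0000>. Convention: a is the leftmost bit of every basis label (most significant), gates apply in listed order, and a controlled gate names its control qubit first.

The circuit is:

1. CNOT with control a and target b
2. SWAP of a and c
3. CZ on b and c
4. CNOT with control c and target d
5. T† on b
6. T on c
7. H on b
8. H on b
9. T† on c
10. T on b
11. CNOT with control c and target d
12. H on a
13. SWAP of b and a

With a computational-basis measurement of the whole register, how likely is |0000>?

Outcome |0000> occurs with probability 1/2.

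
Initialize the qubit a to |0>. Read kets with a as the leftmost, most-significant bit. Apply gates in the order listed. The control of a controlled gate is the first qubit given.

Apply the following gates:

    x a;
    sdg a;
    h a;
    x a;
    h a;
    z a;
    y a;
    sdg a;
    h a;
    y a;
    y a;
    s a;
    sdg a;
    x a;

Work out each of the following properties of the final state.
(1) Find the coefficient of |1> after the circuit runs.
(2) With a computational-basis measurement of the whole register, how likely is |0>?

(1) The final state's coefficient on |1> equals -sqrt(2)/2. Key observation: steps 3-6 multiply out to the identity, so the circuit reduces to the remaining gates.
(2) Outcome |0> occurs with probability 1/2.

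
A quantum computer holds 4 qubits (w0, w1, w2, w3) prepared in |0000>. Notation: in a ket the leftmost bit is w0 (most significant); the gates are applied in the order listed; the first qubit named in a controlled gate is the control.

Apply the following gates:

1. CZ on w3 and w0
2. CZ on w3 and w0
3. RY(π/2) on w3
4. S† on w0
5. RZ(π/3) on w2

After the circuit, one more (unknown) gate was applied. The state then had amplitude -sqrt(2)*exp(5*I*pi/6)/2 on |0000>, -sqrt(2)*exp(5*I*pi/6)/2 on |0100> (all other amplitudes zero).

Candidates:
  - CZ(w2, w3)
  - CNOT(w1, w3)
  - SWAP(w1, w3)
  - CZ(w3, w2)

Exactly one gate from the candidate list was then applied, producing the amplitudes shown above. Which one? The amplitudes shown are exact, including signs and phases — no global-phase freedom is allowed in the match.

The unique candidate consistent with the amplitudes is SWAP(w1, w3). Key observation: the block from step 1 through step 2 cancels to the identity and can be dropped.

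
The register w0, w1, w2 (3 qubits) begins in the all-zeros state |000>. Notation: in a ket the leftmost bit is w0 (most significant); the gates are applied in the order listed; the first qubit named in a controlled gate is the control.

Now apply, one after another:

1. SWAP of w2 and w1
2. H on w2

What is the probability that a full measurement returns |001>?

A full measurement returns |001> with probability 1/2.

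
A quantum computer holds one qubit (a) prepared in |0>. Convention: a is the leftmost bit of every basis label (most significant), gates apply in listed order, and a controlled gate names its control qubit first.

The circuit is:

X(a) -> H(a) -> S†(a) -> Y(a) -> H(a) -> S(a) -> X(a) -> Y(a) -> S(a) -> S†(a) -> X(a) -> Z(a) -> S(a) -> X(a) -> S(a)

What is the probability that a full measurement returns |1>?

Outcome |1> occurs with probability 1/2.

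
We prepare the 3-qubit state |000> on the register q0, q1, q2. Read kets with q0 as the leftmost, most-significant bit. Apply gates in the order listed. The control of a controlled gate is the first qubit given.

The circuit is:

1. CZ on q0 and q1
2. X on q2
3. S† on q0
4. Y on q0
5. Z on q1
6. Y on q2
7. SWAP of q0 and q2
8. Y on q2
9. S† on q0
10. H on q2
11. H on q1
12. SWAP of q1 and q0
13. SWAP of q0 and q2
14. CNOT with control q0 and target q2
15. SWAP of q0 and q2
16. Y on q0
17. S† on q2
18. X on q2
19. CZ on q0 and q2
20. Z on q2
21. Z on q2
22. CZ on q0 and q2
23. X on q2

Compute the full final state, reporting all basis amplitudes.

The resulting statevector has amplitude -1/2 on |000>, I/2 on |001>, 0 on |010>, 0 on |011>, 1/2 on |100>, -I/2 on |101>, 0 on |110>, 0 on |111>. Key observation: gates 18-23 undo each other exactly, leaving only the rest of the circuit to track.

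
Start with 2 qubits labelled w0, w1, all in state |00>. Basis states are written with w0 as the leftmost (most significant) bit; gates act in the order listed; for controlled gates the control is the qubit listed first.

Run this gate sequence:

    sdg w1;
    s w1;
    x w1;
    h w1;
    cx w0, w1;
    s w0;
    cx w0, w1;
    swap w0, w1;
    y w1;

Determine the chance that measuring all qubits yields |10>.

The probability of measuring |10> is 0.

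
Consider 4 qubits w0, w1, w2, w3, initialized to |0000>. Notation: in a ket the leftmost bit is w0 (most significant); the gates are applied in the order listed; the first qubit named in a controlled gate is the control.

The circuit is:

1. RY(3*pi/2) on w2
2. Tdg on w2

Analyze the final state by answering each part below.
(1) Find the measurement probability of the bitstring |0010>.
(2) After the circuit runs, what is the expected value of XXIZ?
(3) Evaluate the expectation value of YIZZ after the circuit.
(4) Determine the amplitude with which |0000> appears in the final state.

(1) Outcome |0010> occurs with probability 1/2.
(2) The expectation value of XXIZ is 0.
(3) In the final state, YIZZ has expectation 0.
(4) The final state's coefficient on |0000> equals -sqrt(2)/2.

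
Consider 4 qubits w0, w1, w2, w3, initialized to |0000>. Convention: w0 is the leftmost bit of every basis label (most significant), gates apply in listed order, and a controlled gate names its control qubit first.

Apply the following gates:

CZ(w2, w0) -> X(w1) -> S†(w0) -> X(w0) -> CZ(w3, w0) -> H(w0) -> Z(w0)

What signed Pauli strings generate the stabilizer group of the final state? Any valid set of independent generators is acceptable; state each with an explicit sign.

The final state is stabilized by the group generated by +XIII, -IZII, +IIZI, +IIIZ; other independent generating sets are equally valid.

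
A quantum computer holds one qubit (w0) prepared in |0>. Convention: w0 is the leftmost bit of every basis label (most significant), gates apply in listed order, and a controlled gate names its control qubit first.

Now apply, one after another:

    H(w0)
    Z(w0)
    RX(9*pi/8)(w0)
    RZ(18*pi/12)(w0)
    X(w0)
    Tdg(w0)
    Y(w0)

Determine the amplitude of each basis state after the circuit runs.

The final amplitudes are -sqrt(2)*exp(I*pi/16)/2 on |0>, sqrt(2)*(-sin(pi/16) + I*cos(pi/16))*exp(I*pi/4)/2 on |1>.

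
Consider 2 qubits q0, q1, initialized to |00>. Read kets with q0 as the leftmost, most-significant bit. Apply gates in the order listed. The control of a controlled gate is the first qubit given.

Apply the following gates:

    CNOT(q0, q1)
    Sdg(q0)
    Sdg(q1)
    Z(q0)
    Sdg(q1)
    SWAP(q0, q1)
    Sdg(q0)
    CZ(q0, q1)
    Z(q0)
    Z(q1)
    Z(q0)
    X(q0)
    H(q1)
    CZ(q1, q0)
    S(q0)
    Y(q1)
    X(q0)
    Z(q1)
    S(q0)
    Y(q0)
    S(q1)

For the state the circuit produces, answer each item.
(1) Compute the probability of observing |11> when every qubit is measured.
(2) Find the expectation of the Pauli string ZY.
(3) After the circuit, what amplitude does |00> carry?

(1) The probability of measuring |11> is 1/2.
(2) In the final state, ZY has expectation 1.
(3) The final state's coefficient on |00> equals 0.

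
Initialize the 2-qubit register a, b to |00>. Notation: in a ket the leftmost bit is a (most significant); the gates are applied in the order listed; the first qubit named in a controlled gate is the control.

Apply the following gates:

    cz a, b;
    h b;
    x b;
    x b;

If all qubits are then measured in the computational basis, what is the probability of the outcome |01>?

A full measurement returns |01> with probability 1/2. Key observation: steps 3-4 multiply out to the identity, so the circuit reduces to the remaining gates.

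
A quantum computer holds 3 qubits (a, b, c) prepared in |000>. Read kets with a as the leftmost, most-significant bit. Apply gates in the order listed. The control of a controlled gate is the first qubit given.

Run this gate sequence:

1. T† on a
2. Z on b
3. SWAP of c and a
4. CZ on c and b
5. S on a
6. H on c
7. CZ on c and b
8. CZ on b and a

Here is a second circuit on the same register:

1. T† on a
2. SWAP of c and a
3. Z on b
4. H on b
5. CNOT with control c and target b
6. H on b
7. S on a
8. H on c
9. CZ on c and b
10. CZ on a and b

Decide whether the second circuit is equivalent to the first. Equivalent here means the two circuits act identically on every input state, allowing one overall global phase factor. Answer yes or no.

Yes — the two circuits implement the same unitary up to a global phase.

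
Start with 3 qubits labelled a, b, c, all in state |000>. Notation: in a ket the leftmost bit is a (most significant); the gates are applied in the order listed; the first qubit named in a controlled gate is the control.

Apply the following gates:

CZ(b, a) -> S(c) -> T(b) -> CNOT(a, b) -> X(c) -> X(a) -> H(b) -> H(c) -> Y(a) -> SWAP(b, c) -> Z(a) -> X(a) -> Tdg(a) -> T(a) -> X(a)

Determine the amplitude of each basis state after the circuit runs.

After the circuit, the state carries amplitude -I/2 on |000>, -I/2 on |001>, I/2 on |010>, I/2 on |011>, 0 on |100>, 0 on |101>, 0 on |110>, 0 on |111>.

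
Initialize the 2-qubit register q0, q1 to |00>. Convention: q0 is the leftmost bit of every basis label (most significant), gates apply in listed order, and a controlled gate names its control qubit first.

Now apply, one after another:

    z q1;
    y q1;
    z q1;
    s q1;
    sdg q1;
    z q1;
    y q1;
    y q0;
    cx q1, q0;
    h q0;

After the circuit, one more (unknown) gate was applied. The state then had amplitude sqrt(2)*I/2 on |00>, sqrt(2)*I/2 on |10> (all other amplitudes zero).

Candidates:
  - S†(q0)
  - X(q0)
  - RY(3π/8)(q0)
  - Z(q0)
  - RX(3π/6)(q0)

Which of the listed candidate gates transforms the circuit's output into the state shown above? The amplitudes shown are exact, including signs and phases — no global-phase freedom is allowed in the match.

The unique candidate consistent with the amplitudes is Z(q0). Key observation: gates 2-7 undo each other exactly, leaving only the rest of the circuit to track.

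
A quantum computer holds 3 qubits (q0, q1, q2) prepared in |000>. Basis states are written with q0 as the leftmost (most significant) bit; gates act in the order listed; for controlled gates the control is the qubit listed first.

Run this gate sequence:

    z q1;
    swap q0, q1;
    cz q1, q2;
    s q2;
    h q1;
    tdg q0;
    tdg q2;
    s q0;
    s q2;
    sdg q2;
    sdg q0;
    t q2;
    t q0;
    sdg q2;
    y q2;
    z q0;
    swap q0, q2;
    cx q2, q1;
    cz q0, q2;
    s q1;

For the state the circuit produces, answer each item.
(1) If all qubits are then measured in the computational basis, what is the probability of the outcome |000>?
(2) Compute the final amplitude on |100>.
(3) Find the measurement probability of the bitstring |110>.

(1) Outcome |000> occurs with probability 0. Key observation: gates 6-13 undo each other exactly, leaving only the rest of the circuit to track.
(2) The final state's coefficient on |100> equals sqrt(2)*I/2.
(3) Outcome |110> occurs with probability 1/2.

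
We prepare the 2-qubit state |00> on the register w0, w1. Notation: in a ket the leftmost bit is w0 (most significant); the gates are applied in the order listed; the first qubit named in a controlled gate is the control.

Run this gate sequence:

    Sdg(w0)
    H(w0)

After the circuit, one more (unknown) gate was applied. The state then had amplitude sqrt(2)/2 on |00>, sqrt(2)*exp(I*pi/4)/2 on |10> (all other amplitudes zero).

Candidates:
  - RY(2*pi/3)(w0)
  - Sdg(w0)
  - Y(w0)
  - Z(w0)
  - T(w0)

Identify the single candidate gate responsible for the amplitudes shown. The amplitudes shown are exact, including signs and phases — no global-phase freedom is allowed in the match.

The applied gate was T(w0).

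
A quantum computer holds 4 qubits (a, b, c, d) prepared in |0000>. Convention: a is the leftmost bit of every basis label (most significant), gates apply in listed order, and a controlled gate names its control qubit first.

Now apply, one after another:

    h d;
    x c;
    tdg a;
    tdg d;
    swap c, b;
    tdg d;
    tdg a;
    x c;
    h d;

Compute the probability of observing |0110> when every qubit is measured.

Outcome |0110> occurs with probability 1/2.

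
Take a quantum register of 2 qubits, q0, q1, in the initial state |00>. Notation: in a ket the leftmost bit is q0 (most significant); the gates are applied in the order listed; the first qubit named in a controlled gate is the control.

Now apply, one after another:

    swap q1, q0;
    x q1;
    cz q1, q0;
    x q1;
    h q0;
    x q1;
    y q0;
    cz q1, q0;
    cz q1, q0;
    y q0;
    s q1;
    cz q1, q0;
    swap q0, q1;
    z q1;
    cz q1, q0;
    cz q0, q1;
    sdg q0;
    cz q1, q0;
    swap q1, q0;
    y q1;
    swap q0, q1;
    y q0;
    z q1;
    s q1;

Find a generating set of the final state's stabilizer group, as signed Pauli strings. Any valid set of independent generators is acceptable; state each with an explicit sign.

The final state is stabilized by the group generated by +IY, -ZI; other independent generating sets are equally valid. Key observation: gates 7-10 undo each other exactly, leaving only the rest of the circuit to track.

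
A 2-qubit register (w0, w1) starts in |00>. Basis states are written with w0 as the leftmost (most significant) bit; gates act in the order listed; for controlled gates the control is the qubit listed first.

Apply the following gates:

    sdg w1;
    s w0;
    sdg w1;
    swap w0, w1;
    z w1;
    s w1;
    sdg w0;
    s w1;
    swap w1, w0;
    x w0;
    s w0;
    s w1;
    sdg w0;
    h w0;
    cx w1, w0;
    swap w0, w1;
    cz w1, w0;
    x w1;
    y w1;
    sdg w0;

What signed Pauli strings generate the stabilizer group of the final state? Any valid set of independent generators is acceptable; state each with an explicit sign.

The final state is stabilized by the group generated by +IX, +ZI; other independent generating sets are equally valid.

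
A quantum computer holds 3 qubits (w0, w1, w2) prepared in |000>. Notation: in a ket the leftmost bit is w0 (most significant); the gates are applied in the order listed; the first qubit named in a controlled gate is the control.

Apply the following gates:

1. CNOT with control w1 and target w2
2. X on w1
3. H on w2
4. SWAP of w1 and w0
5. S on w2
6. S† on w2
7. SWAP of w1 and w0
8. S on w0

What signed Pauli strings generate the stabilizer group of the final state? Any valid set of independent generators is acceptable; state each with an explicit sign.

The final state is stabilized by the group generated by +IIX, +ZII, -IZI; other independent generating sets are equally valid. Key observation: the block from step 4 through step 7 cancels to the identity and can be dropped.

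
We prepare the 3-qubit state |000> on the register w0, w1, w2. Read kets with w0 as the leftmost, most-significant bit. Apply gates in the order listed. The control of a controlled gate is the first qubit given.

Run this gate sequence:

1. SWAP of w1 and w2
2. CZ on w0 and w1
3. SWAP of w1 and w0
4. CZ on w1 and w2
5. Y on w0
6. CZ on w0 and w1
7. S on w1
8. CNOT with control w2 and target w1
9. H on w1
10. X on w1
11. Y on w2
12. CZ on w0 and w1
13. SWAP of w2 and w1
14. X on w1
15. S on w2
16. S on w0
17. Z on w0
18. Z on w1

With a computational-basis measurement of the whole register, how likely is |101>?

Outcome |101> occurs with probability 1/2.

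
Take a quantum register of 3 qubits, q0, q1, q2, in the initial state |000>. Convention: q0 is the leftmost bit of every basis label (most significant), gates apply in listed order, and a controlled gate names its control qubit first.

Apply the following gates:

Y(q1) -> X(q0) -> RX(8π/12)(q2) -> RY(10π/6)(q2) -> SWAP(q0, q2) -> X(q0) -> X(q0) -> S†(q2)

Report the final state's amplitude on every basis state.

The resulting statevector has amplitude sqrt(3)*(-1 + I)/4 on |011>, 1/4 + 3*I/4 on |111>, and 0 on every other basis state. Key observation: gates 6-7 undo each other exactly, leaving only the rest of the circuit to track.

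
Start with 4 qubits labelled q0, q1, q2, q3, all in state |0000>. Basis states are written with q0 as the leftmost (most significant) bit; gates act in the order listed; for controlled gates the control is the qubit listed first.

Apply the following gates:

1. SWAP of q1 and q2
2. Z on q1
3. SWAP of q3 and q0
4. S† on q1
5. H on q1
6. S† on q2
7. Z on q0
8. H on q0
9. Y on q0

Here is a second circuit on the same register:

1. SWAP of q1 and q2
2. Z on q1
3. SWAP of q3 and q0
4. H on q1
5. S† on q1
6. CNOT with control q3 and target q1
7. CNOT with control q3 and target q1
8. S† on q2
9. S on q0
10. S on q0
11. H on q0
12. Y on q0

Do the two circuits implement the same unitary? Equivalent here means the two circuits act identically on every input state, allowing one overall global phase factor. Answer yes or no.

No — the two circuits implement different unitaries, even allowing a global phase.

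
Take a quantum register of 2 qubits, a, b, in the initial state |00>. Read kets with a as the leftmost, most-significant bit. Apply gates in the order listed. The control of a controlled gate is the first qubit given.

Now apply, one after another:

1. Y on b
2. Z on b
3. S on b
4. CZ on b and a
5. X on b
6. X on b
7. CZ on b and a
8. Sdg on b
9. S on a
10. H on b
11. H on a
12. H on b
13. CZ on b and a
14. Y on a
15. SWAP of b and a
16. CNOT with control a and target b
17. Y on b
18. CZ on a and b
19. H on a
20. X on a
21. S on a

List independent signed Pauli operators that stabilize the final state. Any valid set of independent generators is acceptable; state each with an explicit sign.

The final state is stabilized by the group generated by -YI, +IX; other independent generating sets are equally valid.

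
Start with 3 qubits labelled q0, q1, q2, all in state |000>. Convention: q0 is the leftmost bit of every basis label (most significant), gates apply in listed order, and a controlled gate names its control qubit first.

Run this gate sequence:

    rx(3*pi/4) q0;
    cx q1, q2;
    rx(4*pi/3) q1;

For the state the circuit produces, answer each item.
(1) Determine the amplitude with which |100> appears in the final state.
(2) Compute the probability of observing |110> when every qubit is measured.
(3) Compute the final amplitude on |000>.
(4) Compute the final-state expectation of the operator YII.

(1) The amplitude on |100> is I*sqrt(sqrt(2) + 2)/4.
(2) Outcome |110> occurs with probability 3*sqrt(2)/16 + 3/8.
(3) |000> carries amplitude -sqrt(2 - sqrt(2))/4 in the final state.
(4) The observable YII averages to -sqrt(2)/2.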